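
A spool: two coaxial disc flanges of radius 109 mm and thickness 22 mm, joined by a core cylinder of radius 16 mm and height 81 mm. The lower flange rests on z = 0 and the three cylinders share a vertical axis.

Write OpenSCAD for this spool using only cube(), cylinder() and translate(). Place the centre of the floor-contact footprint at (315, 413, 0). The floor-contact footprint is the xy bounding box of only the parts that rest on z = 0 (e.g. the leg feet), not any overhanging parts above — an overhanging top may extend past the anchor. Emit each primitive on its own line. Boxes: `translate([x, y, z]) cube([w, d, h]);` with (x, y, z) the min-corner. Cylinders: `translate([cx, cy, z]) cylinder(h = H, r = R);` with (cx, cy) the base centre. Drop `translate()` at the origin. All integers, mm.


translate([315, 413, 0]) cylinder(h = 22, r = 109);
translate([315, 413, 22]) cylinder(h = 81, r = 16);
translate([315, 413, 103]) cylinder(h = 22, r = 109);


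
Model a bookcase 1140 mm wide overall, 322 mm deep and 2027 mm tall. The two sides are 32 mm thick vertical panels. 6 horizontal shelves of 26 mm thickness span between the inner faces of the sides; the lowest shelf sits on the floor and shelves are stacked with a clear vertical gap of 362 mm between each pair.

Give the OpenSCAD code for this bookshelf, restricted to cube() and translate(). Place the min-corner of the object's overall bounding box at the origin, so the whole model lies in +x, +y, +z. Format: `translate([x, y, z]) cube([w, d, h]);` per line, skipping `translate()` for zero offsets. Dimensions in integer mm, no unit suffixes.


cube([32, 322, 2027]);
translate([1108, 0, 0]) cube([32, 322, 2027]);
translate([32, 0, 0]) cube([1076, 322, 26]);
translate([32, 0, 388]) cube([1076, 322, 26]);
translate([32, 0, 776]) cube([1076, 322, 26]);
translate([32, 0, 1164]) cube([1076, 322, 26]);
translate([32, 0, 1552]) cube([1076, 322, 26]);
translate([32, 0, 1940]) cube([1076, 322, 26]);


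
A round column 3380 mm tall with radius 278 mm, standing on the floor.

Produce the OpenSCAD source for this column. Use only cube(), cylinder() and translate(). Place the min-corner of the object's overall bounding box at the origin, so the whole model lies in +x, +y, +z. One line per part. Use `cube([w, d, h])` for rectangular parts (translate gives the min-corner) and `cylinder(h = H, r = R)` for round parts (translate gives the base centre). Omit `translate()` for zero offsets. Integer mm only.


translate([278, 278, 0]) cylinder(h = 3380, r = 278);


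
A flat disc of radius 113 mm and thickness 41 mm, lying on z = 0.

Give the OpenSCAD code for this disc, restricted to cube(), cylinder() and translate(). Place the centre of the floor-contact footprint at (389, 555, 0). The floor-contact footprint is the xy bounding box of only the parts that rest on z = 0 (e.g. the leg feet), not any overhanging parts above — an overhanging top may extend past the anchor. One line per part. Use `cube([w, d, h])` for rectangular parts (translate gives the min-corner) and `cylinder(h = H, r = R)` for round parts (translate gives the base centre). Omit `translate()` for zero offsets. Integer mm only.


translate([389, 555, 0]) cylinder(h = 41, r = 113);


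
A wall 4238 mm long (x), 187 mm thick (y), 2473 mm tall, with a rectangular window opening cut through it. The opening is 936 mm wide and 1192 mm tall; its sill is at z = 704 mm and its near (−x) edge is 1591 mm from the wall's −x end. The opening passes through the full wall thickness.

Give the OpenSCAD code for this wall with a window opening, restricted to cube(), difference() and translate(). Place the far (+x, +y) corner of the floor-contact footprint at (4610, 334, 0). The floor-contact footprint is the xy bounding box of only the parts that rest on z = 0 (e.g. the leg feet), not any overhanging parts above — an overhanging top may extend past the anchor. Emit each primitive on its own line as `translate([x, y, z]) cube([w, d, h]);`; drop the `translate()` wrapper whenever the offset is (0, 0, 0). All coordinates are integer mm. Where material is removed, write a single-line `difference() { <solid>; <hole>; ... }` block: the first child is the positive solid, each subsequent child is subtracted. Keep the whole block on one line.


difference() { translate([372, 147, 0]) cube([4238, 187, 2473]); translate([1963, 147, 704]) cube([936, 187, 1192]); }


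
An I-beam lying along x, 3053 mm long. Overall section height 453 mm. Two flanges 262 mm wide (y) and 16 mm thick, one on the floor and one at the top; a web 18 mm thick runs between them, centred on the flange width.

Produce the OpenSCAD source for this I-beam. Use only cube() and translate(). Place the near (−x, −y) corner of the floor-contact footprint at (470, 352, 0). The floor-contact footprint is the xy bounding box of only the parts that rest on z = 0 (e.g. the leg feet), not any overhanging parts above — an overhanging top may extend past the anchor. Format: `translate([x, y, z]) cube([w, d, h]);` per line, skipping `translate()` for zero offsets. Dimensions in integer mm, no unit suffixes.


translate([470, 352, 0]) cube([3053, 262, 16]);
translate([470, 474, 16]) cube([3053, 18, 421]);
translate([470, 352, 437]) cube([3053, 262, 16]);


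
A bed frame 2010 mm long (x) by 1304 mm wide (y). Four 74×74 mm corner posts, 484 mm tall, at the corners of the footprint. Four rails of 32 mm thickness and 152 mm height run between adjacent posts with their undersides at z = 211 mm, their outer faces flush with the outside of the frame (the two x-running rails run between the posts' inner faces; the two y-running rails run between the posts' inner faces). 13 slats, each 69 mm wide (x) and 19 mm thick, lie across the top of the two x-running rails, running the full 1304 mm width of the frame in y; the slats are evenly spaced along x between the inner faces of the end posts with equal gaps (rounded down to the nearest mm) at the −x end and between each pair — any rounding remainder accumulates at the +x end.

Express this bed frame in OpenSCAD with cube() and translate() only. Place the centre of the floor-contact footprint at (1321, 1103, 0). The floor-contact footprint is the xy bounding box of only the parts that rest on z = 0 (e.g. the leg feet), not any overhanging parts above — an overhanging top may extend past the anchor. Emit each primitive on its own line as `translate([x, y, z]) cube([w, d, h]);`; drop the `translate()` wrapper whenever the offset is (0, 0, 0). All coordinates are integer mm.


translate([316, 451, 0]) cube([74, 74, 484]);
translate([316, 1681, 0]) cube([74, 74, 484]);
translate([2252, 451, 0]) cube([74, 74, 484]);
translate([2252, 1681, 0]) cube([74, 74, 484]);
translate([390, 451, 211]) cube([1862, 32, 152]);
translate([390, 1723, 211]) cube([1862, 32, 152]);
translate([316, 525, 211]) cube([32, 1156, 152]);
translate([2294, 525, 211]) cube([32, 1156, 152]);
translate([458, 451, 363]) cube([69, 1304, 19]);
translate([595, 451, 363]) cube([69, 1304, 19]);
translate([732, 451, 363]) cube([69, 1304, 19]);
translate([869, 451, 363]) cube([69, 1304, 19]);
translate([1006, 451, 363]) cube([69, 1304, 19]);
translate([1143, 451, 363]) cube([69, 1304, 19]);
translate([1280, 451, 363]) cube([69, 1304, 19]);
translate([1417, 451, 363]) cube([69, 1304, 19]);
translate([1554, 451, 363]) cube([69, 1304, 19]);
translate([1691, 451, 363]) cube([69, 1304, 19]);
translate([1828, 451, 363]) cube([69, 1304, 19]);
translate([1965, 451, 363]) cube([69, 1304, 19]);
translate([2102, 451, 363]) cube([69, 1304, 19]);


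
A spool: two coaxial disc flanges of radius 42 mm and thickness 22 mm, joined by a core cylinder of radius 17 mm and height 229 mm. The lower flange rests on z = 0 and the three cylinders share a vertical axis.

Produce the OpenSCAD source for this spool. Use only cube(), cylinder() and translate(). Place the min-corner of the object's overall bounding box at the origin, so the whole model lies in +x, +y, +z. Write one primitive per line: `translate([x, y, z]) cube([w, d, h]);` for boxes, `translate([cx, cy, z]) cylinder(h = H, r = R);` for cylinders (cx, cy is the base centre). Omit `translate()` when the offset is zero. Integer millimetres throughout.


translate([42, 42, 0]) cylinder(h = 22, r = 42);
translate([42, 42, 22]) cylinder(h = 229, r = 17);
translate([42, 42, 251]) cylinder(h = 22, r = 42);


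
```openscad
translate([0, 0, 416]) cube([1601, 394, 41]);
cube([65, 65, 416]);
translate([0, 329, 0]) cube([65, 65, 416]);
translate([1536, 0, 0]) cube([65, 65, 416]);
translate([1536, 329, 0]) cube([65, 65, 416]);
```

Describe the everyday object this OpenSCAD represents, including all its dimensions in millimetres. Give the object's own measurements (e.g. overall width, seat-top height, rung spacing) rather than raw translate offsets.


A long wooden bench with a 1601 mm (x) × 394 mm (y) seat, 41 mm thick, its top surface 457 mm above the floor. Four 65 mm square legs at the seat corners, flush with the edges, run from z = 0 to the seat underside.


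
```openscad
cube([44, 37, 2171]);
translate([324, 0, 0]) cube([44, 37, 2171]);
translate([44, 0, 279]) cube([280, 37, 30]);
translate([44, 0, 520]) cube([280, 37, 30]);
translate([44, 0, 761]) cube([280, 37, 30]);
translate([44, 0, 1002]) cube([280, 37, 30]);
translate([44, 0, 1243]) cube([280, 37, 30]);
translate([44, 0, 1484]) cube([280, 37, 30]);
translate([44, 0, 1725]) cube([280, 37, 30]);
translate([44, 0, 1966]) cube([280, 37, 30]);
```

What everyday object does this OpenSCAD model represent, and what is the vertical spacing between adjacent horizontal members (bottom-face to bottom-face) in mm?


A ladder. The rung spacing is 241 mm.

Two tall 44×37 posts with 8 short bars between them — a ladder. Adjacent rungs sit at z = 279 and z = 520, so the spacing is 520 − 279 = 241 mm.


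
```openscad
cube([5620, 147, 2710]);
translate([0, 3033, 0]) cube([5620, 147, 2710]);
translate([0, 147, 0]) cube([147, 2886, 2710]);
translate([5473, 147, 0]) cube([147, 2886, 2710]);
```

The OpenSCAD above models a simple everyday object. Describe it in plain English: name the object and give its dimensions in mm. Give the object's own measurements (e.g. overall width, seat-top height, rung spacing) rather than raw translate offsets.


The wall frame of a small rectangular building: four walls, each 2710 mm tall and 147 mm thick, enclosing a footprint 5620 mm (x) by 3180 mm (y) outside-to-outside, with no floor or roof. The front and back walls (the −y and +y sides) span the full width; the two side walls fit between them.


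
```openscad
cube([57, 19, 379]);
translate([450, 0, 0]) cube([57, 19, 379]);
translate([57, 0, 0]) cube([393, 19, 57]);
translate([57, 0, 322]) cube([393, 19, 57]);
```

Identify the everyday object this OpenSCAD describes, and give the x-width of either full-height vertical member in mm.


A picture frame. The border width is 57 mm.

Four thin pieces enclosing a rectangular opening — a picture frame. The two full-height stiles are 379 mm tall; the top rail sits at z = 322 and is 57 mm tall, so the border above the opening is 379 − 322 = 57 mm, matching the stile x-width.


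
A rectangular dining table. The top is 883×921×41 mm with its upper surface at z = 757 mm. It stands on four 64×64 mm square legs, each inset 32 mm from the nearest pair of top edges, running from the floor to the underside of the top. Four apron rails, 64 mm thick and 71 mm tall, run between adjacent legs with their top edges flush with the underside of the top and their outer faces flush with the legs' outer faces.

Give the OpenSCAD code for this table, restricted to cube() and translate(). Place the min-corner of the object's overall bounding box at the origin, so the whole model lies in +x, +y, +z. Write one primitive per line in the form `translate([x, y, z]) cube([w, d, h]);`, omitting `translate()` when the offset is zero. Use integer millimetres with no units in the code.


translate([0, 0, 716]) cube([883, 921, 41]);
translate([32, 32, 0]) cube([64, 64, 716]);
translate([787, 32, 0]) cube([64, 64, 716]);
translate([32, 825, 0]) cube([64, 64, 716]);
translate([787, 825, 0]) cube([64, 64, 716]);
translate([96, 32, 645]) cube([691, 64, 71]);
translate([96, 825, 645]) cube([691, 64, 71]);
translate([32, 96, 645]) cube([64, 729, 71]);
translate([787, 96, 645]) cube([64, 729, 71]);


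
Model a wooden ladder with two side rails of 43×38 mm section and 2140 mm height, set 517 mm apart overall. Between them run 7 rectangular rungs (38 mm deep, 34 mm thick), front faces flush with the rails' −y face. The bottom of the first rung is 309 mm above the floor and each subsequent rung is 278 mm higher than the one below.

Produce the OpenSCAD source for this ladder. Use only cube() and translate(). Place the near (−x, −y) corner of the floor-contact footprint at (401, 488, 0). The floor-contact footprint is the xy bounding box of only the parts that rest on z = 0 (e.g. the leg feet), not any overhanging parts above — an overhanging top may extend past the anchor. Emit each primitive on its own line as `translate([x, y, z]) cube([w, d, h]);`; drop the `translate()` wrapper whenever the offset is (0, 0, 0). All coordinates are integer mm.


translate([401, 488, 0]) cube([43, 38, 2140]);
translate([875, 488, 0]) cube([43, 38, 2140]);
translate([444, 488, 309]) cube([431, 38, 34]);
translate([444, 488, 587]) cube([431, 38, 34]);
translate([444, 488, 865]) cube([431, 38, 34]);
translate([444, 488, 1143]) cube([431, 38, 34]);
translate([444, 488, 1421]) cube([431, 38, 34]);
translate([444, 488, 1699]) cube([431, 38, 34]);
translate([444, 488, 1977]) cube([431, 38, 34]);


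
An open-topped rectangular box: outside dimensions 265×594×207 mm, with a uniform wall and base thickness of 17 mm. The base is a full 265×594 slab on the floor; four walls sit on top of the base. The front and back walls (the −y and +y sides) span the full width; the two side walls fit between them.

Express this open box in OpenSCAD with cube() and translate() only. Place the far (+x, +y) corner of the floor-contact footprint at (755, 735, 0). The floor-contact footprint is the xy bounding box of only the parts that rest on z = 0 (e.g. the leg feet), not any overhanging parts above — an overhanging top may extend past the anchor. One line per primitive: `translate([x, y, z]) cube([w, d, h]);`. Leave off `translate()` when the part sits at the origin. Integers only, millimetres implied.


translate([490, 141, 0]) cube([265, 594, 17]);
translate([490, 141, 17]) cube([265, 17, 190]);
translate([490, 718, 17]) cube([265, 17, 190]);
translate([490, 158, 17]) cube([17, 560, 190]);
translate([738, 158, 17]) cube([17, 560, 190]);


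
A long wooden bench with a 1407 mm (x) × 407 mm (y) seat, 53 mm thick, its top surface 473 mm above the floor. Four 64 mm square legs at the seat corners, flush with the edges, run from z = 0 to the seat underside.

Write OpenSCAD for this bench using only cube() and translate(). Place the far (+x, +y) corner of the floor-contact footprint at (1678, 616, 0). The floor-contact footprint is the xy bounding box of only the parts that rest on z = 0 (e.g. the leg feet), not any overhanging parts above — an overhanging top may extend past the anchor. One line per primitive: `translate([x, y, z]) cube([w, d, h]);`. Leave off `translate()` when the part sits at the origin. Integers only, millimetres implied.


// leg_h = 473 − 53 = 420
translate([271, 209, 420]) cube([1407, 407, 53]);
translate([271, 209, 0]) cube([64, 64, 420]);
translate([271, 552, 0]) cube([64, 64, 420]);
translate([1614, 209, 0]) cube([64, 64, 420]);
translate([1614, 552, 0]) cube([64, 64, 420]);


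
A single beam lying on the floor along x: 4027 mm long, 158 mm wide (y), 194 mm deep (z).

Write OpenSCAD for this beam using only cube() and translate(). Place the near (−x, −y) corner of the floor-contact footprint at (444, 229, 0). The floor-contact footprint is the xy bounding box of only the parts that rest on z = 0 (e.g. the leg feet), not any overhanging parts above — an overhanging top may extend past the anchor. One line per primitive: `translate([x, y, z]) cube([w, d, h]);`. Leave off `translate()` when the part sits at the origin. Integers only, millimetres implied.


translate([444, 229, 0]) cube([4027, 158, 194]);


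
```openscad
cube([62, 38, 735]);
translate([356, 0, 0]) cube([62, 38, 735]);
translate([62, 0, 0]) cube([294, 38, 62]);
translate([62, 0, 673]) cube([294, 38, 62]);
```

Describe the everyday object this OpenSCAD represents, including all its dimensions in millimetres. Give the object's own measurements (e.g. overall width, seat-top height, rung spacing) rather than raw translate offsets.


A rectangular picture frame lying in the x–z plane (depth along y). The opening is 294 mm wide (x) by 611 mm tall (z), surrounded by a border 62 mm wide on all four sides. The frame is 38 mm deep and is made of two full-height vertical stiles with two horizontal rails fitted between them.


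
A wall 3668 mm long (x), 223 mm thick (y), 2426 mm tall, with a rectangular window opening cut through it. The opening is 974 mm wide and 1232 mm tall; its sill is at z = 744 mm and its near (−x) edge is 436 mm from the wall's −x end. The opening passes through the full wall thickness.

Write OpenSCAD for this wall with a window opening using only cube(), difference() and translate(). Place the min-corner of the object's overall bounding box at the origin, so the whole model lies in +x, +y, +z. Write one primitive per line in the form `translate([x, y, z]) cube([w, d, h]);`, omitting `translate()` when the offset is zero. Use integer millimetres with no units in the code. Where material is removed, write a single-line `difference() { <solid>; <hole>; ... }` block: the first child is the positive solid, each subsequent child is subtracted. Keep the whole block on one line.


difference() { cube([3668, 223, 2426]); translate([436, 0, 744]) cube([974, 223, 1232]); }


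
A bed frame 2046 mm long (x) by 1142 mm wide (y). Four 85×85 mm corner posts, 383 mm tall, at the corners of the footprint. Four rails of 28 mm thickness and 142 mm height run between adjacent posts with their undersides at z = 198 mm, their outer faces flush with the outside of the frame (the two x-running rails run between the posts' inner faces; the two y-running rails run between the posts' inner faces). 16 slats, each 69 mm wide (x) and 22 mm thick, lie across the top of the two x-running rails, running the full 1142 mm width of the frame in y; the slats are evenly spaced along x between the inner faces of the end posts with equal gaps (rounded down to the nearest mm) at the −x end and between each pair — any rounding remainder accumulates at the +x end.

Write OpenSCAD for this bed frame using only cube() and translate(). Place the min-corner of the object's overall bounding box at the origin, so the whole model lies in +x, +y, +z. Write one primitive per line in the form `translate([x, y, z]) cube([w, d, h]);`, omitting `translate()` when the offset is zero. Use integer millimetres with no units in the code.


cube([85, 85, 383]);
translate([0, 1057, 0]) cube([85, 85, 383]);
translate([1961, 0, 0]) cube([85, 85, 383]);
translate([1961, 1057, 0]) cube([85, 85, 383]);
translate([85, 0, 198]) cube([1876, 28, 142]);
translate([85, 1114, 198]) cube([1876, 28, 142]);
translate([0, 85, 198]) cube([28, 972, 142]);
translate([2018, 85, 198]) cube([28, 972, 142]);
translate([130, 0, 340]) cube([69, 1142, 22]);
translate([244, 0, 340]) cube([69, 1142, 22]);
translate([358, 0, 340]) cube([69, 1142, 22]);
translate([472, 0, 340]) cube([69, 1142, 22]);
translate([586, 0, 340]) cube([69, 1142, 22]);
translate([700, 0, 340]) cube([69, 1142, 22]);
translate([814, 0, 340]) cube([69, 1142, 22]);
translate([928, 0, 340]) cube([69, 1142, 22]);
translate([1042, 0, 340]) cube([69, 1142, 22]);
translate([1156, 0, 340]) cube([69, 1142, 22]);
translate([1270, 0, 340]) cube([69, 1142, 22]);
translate([1384, 0, 340]) cube([69, 1142, 22]);
translate([1498, 0, 340]) cube([69, 1142, 22]);
translate([1612, 0, 340]) cube([69, 1142, 22]);
translate([1726, 0, 340]) cube([69, 1142, 22]);
translate([1840, 0, 340]) cube([69, 1142, 22]);


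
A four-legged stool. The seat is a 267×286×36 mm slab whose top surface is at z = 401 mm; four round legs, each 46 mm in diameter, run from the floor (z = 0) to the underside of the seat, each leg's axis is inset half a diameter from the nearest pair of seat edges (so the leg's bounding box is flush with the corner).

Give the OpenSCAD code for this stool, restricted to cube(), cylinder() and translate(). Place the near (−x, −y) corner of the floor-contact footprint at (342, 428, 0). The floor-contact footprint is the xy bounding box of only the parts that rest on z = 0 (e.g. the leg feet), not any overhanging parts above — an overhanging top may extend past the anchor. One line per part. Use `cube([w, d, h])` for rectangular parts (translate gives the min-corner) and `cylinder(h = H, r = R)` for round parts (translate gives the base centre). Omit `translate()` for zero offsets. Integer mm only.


translate([342, 428, 365]) cube([267, 286, 36]);
translate([365, 451, 0]) cylinder(h = 365, r = 23);
translate([586, 451, 0]) cylinder(h = 365, r = 23);
translate([365, 691, 0]) cylinder(h = 365, r = 23);
translate([586, 691, 0]) cylinder(h = 365, r = 23);


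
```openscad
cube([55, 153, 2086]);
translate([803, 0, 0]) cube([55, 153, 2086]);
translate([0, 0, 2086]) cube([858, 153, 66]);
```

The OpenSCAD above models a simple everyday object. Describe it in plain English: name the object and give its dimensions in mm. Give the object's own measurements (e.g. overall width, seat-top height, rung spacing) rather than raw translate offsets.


A door frame. The clear opening is 748 mm wide and 2086 mm high. Two 55 mm wide jambs, 153 mm deep, stand either side of the opening from the floor to the top of the opening. A 66 mm thick head sits across the top of both jambs, spanning the full outside width of the frame.


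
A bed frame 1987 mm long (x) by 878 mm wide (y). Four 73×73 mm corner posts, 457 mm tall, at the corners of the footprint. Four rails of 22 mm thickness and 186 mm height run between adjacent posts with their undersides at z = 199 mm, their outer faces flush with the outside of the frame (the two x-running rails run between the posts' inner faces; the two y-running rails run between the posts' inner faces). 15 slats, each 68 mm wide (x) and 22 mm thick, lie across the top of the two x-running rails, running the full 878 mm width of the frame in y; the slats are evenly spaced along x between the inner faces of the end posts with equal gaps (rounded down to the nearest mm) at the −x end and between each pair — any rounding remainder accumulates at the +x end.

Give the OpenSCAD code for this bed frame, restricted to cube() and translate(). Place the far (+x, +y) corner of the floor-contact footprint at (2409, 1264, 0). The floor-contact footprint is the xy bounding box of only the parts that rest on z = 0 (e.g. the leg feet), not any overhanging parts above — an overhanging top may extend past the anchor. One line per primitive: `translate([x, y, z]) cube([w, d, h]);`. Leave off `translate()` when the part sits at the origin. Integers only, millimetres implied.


translate([422, 386, 0]) cube([73, 73, 457]);
translate([422, 1191, 0]) cube([73, 73, 457]);
translate([2336, 386, 0]) cube([73, 73, 457]);
translate([2336, 1191, 0]) cube([73, 73, 457]);
translate([495, 386, 199]) cube([1841, 22, 186]);
translate([495, 1242, 199]) cube([1841, 22, 186]);
translate([422, 459, 199]) cube([22, 732, 186]);
translate([2387, 459, 199]) cube([22, 732, 186]);
translate([546, 386, 385]) cube([68, 878, 22]);
translate([665, 386, 385]) cube([68, 878, 22]);
translate([784, 386, 385]) cube([68, 878, 22]);
translate([903, 386, 385]) cube([68, 878, 22]);
translate([1022, 386, 385]) cube([68, 878, 22]);
translate([1141, 386, 385]) cube([68, 878, 22]);
translate([1260, 386, 385]) cube([68, 878, 22]);
translate([1379, 386, 385]) cube([68, 878, 22]);
translate([1498, 386, 385]) cube([68, 878, 22]);
translate([1617, 386, 385]) cube([68, 878, 22]);
translate([1736, 386, 385]) cube([68, 878, 22]);
translate([1855, 386, 385]) cube([68, 878, 22]);
translate([1974, 386, 385]) cube([68, 878, 22]);
translate([2093, 386, 385]) cube([68, 878, 22]);
translate([2212, 386, 385]) cube([68, 878, 22]);


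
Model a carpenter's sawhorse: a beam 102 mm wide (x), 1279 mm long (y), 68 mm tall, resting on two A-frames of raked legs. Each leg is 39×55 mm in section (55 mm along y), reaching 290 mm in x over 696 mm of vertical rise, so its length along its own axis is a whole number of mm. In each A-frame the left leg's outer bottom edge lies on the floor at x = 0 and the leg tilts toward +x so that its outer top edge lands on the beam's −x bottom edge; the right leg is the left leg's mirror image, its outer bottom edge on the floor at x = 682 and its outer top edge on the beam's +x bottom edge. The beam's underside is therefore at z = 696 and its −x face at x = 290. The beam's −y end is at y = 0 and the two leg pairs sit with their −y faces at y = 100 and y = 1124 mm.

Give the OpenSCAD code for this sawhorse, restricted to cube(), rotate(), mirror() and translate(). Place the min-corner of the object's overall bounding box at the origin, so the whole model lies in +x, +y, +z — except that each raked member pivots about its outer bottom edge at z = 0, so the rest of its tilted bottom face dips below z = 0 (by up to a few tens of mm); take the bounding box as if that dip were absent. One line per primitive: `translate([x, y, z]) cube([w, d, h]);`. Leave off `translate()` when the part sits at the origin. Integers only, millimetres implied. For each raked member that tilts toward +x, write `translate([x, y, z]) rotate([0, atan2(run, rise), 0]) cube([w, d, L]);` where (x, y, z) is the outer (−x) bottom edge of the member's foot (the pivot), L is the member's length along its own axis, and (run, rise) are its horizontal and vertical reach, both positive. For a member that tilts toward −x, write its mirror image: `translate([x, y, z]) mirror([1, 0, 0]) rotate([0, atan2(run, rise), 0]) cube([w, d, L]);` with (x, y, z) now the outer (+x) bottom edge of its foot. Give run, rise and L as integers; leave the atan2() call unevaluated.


translate([290, 0, 696]) cube([102, 1279, 68]);
translate([0, 100, 0]) rotate([0, atan2(290, 696), 0]) cube([39, 55, 754]);
translate([682, 100, 0]) mirror([1, 0, 0]) rotate([0, atan2(290, 696), 0]) cube([39, 55, 754]);
translate([0, 1124, 0]) rotate([0, atan2(290, 696), 0]) cube([39, 55, 754]);
translate([682, 1124, 0]) mirror([1, 0, 0]) rotate([0, atan2(290, 696), 0]) cube([39, 55, 754]);


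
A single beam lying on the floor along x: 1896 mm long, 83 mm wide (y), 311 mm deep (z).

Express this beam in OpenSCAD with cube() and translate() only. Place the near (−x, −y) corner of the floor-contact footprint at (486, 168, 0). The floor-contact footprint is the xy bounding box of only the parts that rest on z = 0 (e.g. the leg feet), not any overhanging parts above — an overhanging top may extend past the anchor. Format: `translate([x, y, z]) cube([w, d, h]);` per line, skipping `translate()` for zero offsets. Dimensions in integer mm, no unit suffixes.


translate([486, 168, 0]) cube([1896, 83, 311]);


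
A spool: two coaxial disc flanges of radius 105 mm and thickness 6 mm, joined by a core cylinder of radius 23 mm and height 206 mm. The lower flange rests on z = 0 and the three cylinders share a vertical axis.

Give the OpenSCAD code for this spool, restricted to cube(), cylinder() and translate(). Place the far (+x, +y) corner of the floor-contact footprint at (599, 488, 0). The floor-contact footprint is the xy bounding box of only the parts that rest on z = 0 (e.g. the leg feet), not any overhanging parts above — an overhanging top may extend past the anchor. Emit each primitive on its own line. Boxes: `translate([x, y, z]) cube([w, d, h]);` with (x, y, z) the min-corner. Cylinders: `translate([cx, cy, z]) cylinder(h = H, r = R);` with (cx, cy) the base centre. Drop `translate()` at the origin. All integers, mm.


translate([494, 383, 0]) cylinder(h = 6, r = 105);
translate([494, 383, 6]) cylinder(h = 206, r = 23);
translate([494, 383, 212]) cylinder(h = 6, r = 105);


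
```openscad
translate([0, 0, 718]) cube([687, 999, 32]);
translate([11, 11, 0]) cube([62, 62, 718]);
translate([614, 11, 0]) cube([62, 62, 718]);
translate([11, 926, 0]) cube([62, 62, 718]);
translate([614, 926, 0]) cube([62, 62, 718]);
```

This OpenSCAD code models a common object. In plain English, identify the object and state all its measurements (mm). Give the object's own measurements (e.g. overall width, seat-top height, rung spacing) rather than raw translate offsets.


A table: top 687 mm (x) × 999 mm (y), 32 mm thick, upper face at z = 750 mm, on four 62×62 mm square legs, each inset 11 mm from the nearest pair of top edges from z = 0 to the bottom of the top.


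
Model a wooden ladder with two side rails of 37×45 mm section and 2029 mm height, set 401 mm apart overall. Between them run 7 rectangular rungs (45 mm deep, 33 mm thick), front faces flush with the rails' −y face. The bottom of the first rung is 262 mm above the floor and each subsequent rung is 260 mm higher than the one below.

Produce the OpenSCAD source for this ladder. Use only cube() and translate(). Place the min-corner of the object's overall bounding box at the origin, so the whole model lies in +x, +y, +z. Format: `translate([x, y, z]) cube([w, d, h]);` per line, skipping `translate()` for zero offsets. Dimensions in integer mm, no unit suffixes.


cube([37, 45, 2029]);
translate([364, 0, 0]) cube([37, 45, 2029]);
translate([37, 0, 262]) cube([327, 45, 33]);
translate([37, 0, 522]) cube([327, 45, 33]);
translate([37, 0, 782]) cube([327, 45, 33]);
translate([37, 0, 1042]) cube([327, 45, 33]);
translate([37, 0, 1302]) cube([327, 45, 33]);
translate([37, 0, 1562]) cube([327, 45, 33]);
translate([37, 0, 1822]) cube([327, 45, 33]);


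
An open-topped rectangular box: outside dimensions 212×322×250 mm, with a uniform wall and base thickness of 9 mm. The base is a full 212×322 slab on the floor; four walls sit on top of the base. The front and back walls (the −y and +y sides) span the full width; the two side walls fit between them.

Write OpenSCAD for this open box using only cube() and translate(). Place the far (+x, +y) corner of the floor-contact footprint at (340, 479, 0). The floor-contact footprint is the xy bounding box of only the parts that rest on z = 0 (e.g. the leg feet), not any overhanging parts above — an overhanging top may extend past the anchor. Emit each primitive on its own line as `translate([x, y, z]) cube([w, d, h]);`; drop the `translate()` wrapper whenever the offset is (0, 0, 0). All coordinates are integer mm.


translate([128, 157, 0]) cube([212, 322, 9]);
translate([128, 157, 9]) cube([212, 9, 241]);
translate([128, 470, 9]) cube([212, 9, 241]);
translate([128, 166, 9]) cube([9, 304, 241]);
translate([331, 166, 9]) cube([9, 304, 241]);


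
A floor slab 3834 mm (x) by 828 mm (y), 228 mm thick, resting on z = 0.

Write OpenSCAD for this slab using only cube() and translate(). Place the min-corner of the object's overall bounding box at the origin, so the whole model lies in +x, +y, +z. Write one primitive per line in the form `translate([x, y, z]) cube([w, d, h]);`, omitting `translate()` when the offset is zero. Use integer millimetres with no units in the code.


cube([3834, 828, 228]);


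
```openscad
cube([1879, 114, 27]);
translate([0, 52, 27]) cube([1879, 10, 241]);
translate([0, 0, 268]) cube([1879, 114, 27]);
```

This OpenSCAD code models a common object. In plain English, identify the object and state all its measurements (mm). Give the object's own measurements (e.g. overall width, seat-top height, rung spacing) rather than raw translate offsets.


An I-beam lying along x, 1879 mm long. Overall section height 295 mm. Two flanges 114 mm wide (y) and 27 mm thick, one on the floor and one at the top; a web 10 mm thick runs between them, centred on the flange width.


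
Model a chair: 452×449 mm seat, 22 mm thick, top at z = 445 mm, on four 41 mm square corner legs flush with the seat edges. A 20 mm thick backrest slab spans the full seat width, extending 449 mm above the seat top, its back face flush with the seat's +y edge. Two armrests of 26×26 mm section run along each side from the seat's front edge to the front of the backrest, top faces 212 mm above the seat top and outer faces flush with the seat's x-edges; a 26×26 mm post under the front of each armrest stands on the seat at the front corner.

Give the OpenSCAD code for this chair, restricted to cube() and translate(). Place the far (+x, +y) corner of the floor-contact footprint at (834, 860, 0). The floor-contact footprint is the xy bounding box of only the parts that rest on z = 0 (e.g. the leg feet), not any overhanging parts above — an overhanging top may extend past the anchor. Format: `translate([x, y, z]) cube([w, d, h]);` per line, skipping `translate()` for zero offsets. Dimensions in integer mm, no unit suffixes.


// leg_h = 445 - 22 = 423
// arm post h = 212 - 26 = 186
translate([382, 411, 423]) cube([452, 449, 22]);
translate([382, 411, 0]) cube([41, 41, 423]);
translate([793, 411, 0]) cube([41, 41, 423]);
translate([382, 819, 0]) cube([41, 41, 423]);
translate([793, 819, 0]) cube([41, 41, 423]);
translate([382, 840, 445]) cube([452, 20, 449]);
translate([382, 411, 631]) cube([26, 429, 26]);
translate([808, 411, 631]) cube([26, 429, 26]);
translate([382, 411, 445]) cube([26, 26, 186]);
translate([808, 411, 445]) cube([26, 26, 186]);


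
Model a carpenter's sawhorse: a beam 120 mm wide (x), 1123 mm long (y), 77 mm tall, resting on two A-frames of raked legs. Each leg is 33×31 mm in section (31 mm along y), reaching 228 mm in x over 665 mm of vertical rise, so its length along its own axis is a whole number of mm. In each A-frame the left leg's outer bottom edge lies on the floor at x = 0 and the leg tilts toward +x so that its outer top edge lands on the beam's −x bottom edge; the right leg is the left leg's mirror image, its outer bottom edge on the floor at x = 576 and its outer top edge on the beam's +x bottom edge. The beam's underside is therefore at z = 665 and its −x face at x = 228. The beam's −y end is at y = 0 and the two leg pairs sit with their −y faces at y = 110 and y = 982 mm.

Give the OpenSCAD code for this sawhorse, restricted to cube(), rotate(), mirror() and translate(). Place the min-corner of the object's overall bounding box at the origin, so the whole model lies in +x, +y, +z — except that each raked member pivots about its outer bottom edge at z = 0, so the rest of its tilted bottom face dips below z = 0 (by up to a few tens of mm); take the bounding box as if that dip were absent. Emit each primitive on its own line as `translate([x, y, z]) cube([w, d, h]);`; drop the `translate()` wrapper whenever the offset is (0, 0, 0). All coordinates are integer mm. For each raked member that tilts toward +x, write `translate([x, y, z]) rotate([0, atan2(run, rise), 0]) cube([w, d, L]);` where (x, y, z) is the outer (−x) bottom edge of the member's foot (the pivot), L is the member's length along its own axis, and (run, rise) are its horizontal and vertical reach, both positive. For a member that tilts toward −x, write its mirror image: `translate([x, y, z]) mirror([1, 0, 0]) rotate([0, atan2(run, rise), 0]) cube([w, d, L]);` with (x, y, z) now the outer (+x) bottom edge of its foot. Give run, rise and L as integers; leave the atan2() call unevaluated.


translate([228, 0, 665]) cube([120, 1123, 77]);
translate([0, 110, 0]) rotate([0, atan2(228, 665), 0]) cube([33, 31, 703]);
translate([576, 110, 0]) mirror([1, 0, 0]) rotate([0, atan2(228, 665), 0]) cube([33, 31, 703]);
translate([0, 982, 0]) rotate([0, atan2(228, 665), 0]) cube([33, 31, 703]);
translate([576, 982, 0]) mirror([1, 0, 0]) rotate([0, atan2(228, 665), 0]) cube([33, 31, 703]);


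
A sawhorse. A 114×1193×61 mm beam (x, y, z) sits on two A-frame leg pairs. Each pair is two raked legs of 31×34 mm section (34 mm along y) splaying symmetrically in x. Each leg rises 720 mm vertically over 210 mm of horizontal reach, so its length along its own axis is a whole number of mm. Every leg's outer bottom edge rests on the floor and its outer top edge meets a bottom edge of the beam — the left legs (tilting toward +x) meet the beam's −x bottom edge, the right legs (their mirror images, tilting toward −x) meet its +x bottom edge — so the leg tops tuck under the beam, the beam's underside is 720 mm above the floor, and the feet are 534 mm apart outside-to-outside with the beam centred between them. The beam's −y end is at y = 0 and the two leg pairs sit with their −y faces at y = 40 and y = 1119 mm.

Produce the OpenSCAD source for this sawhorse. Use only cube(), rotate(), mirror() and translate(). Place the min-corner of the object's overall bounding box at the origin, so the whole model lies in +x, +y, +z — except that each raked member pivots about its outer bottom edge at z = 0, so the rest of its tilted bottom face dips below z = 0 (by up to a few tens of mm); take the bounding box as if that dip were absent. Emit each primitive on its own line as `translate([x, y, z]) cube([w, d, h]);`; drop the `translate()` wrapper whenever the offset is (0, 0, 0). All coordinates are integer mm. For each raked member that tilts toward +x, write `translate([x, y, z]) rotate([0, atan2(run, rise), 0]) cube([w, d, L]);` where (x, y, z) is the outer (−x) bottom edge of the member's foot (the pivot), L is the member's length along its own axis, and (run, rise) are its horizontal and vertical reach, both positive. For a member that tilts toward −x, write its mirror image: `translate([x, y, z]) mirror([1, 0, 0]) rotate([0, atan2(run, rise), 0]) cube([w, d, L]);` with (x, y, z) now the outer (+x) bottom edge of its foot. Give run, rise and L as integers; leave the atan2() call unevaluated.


translate([210, 0, 720]) cube([114, 1193, 61]);
translate([0, 40, 0]) rotate([0, atan2(210, 720), 0]) cube([31, 34, 750]);
translate([534, 40, 0]) mirror([1, 0, 0]) rotate([0, atan2(210, 720), 0]) cube([31, 34, 750]);
translate([0, 1119, 0]) rotate([0, atan2(210, 720), 0]) cube([31, 34, 750]);
translate([534, 1119, 0]) mirror([1, 0, 0]) rotate([0, atan2(210, 720), 0]) cube([31, 34, 750]);


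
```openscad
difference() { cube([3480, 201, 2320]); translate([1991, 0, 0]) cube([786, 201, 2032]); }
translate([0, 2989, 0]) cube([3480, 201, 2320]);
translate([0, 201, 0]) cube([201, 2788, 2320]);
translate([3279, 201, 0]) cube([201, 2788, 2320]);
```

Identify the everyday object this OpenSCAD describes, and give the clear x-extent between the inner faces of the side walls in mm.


A single room. The interior width is 3078 mm.

Four walls enclosing a rectangle with a door in the front wall — a room. Outside width 3480 minus two 201 mm walls gives 3078 mm.


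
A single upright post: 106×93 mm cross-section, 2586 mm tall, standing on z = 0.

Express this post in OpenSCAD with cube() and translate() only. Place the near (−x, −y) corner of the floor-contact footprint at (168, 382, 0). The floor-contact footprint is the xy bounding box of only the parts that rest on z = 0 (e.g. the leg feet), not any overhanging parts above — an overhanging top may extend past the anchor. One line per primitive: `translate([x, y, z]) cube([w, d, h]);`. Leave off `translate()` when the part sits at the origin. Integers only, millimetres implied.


translate([168, 382, 0]) cube([106, 93, 2586]);


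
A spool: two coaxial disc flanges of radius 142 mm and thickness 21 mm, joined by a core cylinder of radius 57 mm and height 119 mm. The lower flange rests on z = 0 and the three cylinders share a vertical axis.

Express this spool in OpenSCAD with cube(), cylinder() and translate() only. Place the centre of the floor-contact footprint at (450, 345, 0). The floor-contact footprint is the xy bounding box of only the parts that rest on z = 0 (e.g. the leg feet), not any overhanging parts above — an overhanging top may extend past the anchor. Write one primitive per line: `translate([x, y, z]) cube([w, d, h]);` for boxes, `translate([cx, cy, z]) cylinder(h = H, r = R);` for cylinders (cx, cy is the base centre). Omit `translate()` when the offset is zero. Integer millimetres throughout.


translate([450, 345, 0]) cylinder(h = 21, r = 142);
translate([450, 345, 21]) cylinder(h = 119, r = 57);
translate([450, 345, 140]) cylinder(h = 21, r = 142);
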